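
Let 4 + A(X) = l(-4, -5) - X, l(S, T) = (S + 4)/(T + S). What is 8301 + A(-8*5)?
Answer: 8337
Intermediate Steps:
l(S, T) = (4 + S)/(S + T)
A(X) = -4 - X (A(X) = -4 + ((4 - 4)/(-4 - 5) - X) = -4 + (0/(-9) - X) = -4 + (-1/9*0 - X) = -4 + (0 - X) = -4 - X)
8301 + A(-8*5) = 8301 + (-4 - (-8)*5) = 8301 + (-4 - 1*(-40)) = 8301 + (-4 + 40) = 8301 + 36 = 8337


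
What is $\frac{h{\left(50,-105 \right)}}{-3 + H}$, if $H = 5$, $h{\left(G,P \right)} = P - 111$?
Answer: $-108$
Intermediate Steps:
$h{\left(G,P \right)} = -111 + P$
$\frac{h{\left(50,-105 \right)}}{-3 + H} = \frac{-111 - 105}{-3 + 5} = \frac{1}{2} \left(-216\right) = -108$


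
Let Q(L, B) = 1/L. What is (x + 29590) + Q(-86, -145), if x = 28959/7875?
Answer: 954395719/32250 ≈ 29594.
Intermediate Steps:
x = 1379/375 (x = 28959*(1/7875) = 1379/375 ≈ 3.6773)
(x + 29590) + Q(-86, -145) = (1379/375 + 29590) + 1/(-86) = 11097629/375 - 1/86 = 954395719/32250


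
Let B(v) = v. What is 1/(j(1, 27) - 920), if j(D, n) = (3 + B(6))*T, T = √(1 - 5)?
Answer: -230/211681 - 9*I/423362 ≈ -0.0010865 - 2.1258e-5*I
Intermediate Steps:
T = 2*I (T = √(-4) = 2*I ≈ 2.0*I)
j(D, n) = 18*I (j(D, n) = (3 + 6)*(2*I) = 9*(2*I) = 18*I)
1/(j(1, 27) - 920) = 1/(18*I - 920) = 1/(-920 + 18*I) = (-920 - 18*I)/846724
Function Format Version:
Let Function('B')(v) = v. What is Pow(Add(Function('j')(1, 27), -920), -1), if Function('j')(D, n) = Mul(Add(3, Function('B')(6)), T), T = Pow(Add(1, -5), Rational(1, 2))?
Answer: Add(Rational(-230, 211681), Mul(Rational(-9, 423362), I)) ≈ Add(-0.0010865, Mul(-2.1258e-5, I))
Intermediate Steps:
T = Mul(2, I) (T = Pow(-4, Rational(1, 2)) = Mul(2, I) ≈ Mul(2.0000, I))
Function('j')(D, n) = Mul(18, I) (Function('j')(D, n) = Mul(Add(3, 6), Mul(2, I)) = Mul(9, Mul(2, I)) = Mul(18, I))
Pow(Add(Function('j')(1, 27), -920), -1) = Pow(Add(Mul(18, I), -920), -1) = Pow(Add(-920, Mul(18, I)), -1) = Mul(Rational(1, 846724), Add(-920, Mul(-18, I)))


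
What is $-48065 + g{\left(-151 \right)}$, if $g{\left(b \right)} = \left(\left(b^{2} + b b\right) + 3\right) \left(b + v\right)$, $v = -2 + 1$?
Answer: $-6980025$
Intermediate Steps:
$v = -1$
$g{\left(b \right)} = \left(-1 + b\right) \left(3 + 2 b^{2}\right)$ ($g{\left(b \right)} = \left(\left(b^{2} + b b\right) + 3\right) \left(b - 1\right) = \left(\left(b^{2} + b^{2}\right) + 3\right) \left(-1 + b\right) = \left(2 b^{2} + 3\right) \left(-1 + b\right) = \left(3 + 2 b^{2}\right) \left(-1 + b\right) = \left(-1 + b\right) \left(3 + 2 b^{2}\right)$)
$-48065 + g{\left(-151 \right)} = -48065 + \left(-3 - 2 \left(-151\right)^{2} + 2 \left(-151\right)^{3} + 3 \left(-151\right)\right) = -48065 - 6931960 = -6980025$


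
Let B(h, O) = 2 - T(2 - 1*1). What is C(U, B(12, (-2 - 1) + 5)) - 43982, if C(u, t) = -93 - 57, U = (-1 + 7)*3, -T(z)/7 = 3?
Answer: -44132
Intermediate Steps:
T(z) = -21 (T(z) = -7*3 = -21)
U = 18 (U = 6*3 = 18)
B(h, O) = 23 (B(h, O) = 2 - 1*(-21) = 2 + 21 = 23)
C(u, t) = -150
C(U, B(12, (-2 - 1) + 5)) - 43982 = -150 - 43982 = -44132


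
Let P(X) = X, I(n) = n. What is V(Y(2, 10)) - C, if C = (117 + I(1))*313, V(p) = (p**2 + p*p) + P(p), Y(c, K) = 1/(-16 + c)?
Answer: -1809769/49 ≈ -36934.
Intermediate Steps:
V(p) = p + 2*p**2 (V(p) = (p**2 + p*p) + p = (p**2 + p**2) + p = 2*p**2 + p = p + 2*p**2)
C = 36934 (C = (117 + 1)*313 = 118*313 = 36934)
V(Y(2, 10)) - C = (1 + 2/(-16 + 2))/(-16 + 2) - 1*36934 = (1 + 2/(-14))/(-14) - 36934 = -(1 + 2*(-1/14))/14 - 36934 = -(1 - 1/7)/14 - 36934 = -1/14*6/7 - 36934 = -3/49 - 36934 = -1809769/49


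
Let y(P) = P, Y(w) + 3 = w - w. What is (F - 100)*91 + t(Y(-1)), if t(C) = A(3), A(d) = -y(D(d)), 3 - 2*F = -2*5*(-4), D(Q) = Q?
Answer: -21573/2 ≈ -10787.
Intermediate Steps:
Y(w) = -3 (Y(w) = -3 + (w - w) = -3 + 0 = -3)
F = -37/2 (F = 3/2 - (-2*5)*(-4)/2 = 3/2 - (-5)*(-4) = 3/2 - ½*40 = 3/2 - 20 = -37/2 ≈ -18.500)
A(d) = -d
t(C) = -3 (t(C) = -1*3 = -3)
(F - 100)*91 + t(Y(-1)) = (-37/2 - 100)*91 - 3 = -237/2*91 - 3 = -21567/2 - 3 = -21573/2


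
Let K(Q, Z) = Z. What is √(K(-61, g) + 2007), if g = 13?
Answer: 2*√505 ≈ 44.944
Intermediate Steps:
√(K(-61, g) + 2007) = √(13 + 2007) = √2020 = 2*√505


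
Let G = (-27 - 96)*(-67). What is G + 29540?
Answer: 37781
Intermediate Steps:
G = 8241 (G = -123*(-67) = 8241)
G + 29540 = 8241 + 29540 = 37781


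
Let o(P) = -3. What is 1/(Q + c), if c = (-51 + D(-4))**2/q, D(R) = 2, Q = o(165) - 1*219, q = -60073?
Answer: -60073/13338607 ≈ -0.0045037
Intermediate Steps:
Q = -222 (Q = -3 - 1*219 = -3 - 219 = -222)
c = -2401/60073 (c = (-51 + 2)**2/(-60073) = (-49)**2*(-1/60073) = 2401*(-1/60073) = -2401/60073 ≈ -0.039968)
1/(Q + c) = 1/(-222 - 2401/60073) = 1/(-13338607/60073) = -60073/13338607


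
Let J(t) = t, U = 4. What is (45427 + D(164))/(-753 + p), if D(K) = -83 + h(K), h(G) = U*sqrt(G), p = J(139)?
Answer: -22672/307 - 4*sqrt(41)/307 ≈ -73.934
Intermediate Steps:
p = 139
h(G) = 4*sqrt(G)
D(K) = -83 + 4*sqrt(K)
(45427 + D(164))/(-753 + p) = (45427 + (-83 + 4*sqrt(164)))/(-753 + 139) = (45427 + (-83 + 4*(2*sqrt(41))))/(-614) = (45427 + (-83 + 8*sqrt(41)))*(-1/614) = (45344 + 8*sqrt(41))*(-1/614) = -22672/307 - 4*sqrt(41)/307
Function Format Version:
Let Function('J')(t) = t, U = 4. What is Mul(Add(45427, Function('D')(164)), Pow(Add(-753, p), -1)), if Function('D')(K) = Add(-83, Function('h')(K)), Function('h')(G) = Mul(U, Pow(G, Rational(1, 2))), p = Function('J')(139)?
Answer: Add(Rational(-22672, 307), Mul(Rational(-4, 307), Pow(41, Rational(1, 2)))) ≈ -73.934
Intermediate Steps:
p = 139
Function('h')(G) = Mul(4, Pow(G, Rational(1, 2)))
Function('D')(K) = Add(-83, Mul(4, Pow(K, Rational(1, 2))))
Mul(Add(45427, Function('D')(164)), Pow(Add(-753, p), -1)) = Mul(Add(45427, Add(-83, Mul(4, Pow(164, Rational(1, 2))))), Pow(Add(-753, 139), -1)) = Mul(Add(45427, Add(-83, Mul(4, Mul(2, Pow(41, Rational(1, 2)))))), Pow(-614, -1)) = Mul(Add(45427, Add(-83, Mul(8, Pow(41, Rational(1, 2))))), Rational(-1, 614)) = Mul(Add(45344, Mul(8, Pow(41, Rational(1, 2)))), Rational(-1, 614)) = Add(Rational(-22672, 307), Mul(Rational(-4, 307), Pow(41, Rational(1, 2))))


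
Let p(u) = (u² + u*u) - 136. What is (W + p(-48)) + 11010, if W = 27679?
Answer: 43161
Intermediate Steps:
p(u) = -136 + 2*u² (p(u) = (u² + u²) - 136 = 2*u² - 136 = -136 + 2*u²)
(W + p(-48)) + 11010 = (27679 + (-136 + 2*(-48)²)) + 11010 = (27679 + (-136 + 2*2304)) + 11010 = (27679 + (-136 + 4608)) + 11010 = (27679 + 4472) + 11010 = 32151 + 11010 = 43161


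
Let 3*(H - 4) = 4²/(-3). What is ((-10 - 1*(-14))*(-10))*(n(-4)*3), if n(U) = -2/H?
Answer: 108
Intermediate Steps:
H = 20/9 (H = 4 + (4²/(-3))/3 = 4 + (16*(-⅓))/3 = 4 + (⅓)*(-16/3) = 4 - 16/9 = 20/9 ≈ 2.2222)
n(U) = -9/10 (n(U) = -2/20/9 = -2*9/20 = -9/10)
((-10 - 1*(-14))*(-10))*(n(-4)*3) = ((-10 - 1*(-14))*(-10))*(-9/10*3) = ((-10 + 14)*(-10))*(-27/10) = (4*(-10))*(-27/10) = -40*(-27/10) = 108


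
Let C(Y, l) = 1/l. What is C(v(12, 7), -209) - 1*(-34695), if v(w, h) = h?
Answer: 7251254/209 ≈ 34695.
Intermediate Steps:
C(v(12, 7), -209) - 1*(-34695) = 1/(-209) - 1*(-34695) = -1/209 + 34695 = 7251254/209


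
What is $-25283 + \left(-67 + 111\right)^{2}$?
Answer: $-23347$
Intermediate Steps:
$-25283 + \left(-67 + 111\right)^{2} = -25283 + 44^{2} = -25283 + 1936 = -23347$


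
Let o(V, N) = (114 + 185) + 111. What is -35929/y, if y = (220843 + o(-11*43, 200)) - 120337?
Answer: -35929/100916 ≈ -0.35603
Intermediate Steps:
o(V, N) = 410 (o(V, N) = 299 + 111 = 410)
y = 100916 (y = (220843 + 410) - 120337 = 221253 - 120337 = 100916)
-35929/y = -35929/100916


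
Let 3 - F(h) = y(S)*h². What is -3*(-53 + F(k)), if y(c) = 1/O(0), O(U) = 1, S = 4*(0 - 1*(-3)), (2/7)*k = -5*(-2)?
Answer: 3825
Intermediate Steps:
k = 35 (k = 7*(-5*(-2))/2 = (7/2)*10 = 35)
S = 12 (S = 4*(0 + 3) = 4*3 = 12)
y(c) = 1 (y(c) = 1/1 = 1)
F(h) = 3 - h²
-3*(-53 + F(k)) = -3*(-53 + (3 - 1*35²)) = -3*(-53 + (3 - 1*1225)) = -3*(-53 + (3 - 1225)) = -3*(-53 - 1222) = -3*(-1275) = 3825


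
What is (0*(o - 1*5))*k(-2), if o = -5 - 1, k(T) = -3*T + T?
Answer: 0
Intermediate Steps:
k(T) = -2*T
o = -6
(0*(o - 1*5))*k(-2) = (0*(-6 - 1*5))*(-2*(-2)) = (0*(-6 - 5))*4 = (0*(-11))*4 = 0*4 = 0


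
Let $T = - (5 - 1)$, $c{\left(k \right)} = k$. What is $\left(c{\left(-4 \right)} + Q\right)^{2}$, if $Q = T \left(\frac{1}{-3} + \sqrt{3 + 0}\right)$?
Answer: $\frac{496}{9} + \frac{64 \sqrt{3}}{3} \approx 92.062$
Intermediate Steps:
$T = -4$ ($T = - (5 - 1) = \left(-1\right) 4 = -4$)
$Q = \frac{4}{3} - 4 \sqrt{3}$ ($Q = - 4 \left(\frac{1}{-3} + \sqrt{3 + 0}\right) = - 4 \left(- \frac{1}{3} + \sqrt{3}\right) = \frac{4}{3} - 4 \sqrt{3} \approx -5.5949$)
$\left(c{\left(-4 \right)} + Q\right)^{2} = \left(-4 + \left(\frac{4}{3} - 4 \sqrt{3}\right)\right)^{2} = \left(- \frac{8}{3} - 4 \sqrt{3}\right)^{2}$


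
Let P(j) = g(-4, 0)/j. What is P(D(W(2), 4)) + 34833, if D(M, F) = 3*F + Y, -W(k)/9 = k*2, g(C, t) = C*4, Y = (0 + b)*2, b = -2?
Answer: 34831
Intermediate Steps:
Y = -4 (Y = (0 - 2)*2 = -2*2 = -4)
g(C, t) = 4*C
W(k) = -18*k (W(k) = -9*k*2 = -18*k)
D(M, F) = -4 + 3*F (D(M, F) = 3*F - 4 = -4 + 3*F)
P(j) = -16/j (P(j) = (4*(-4))/j = -16/j)
P(D(W(2), 4)) + 34833 = -16/(-4 + 3*4) + 34833 = -16/(-4 + 12) + 34833 = -16/8 + 34833 = -16*1/8 + 34833 = -2 + 34833 = 34831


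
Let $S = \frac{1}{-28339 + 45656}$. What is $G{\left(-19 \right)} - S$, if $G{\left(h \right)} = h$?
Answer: $- \frac{329024}{17317} \approx -19.0$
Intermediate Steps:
$S = \frac{1}{17317} \approx 5.7747 \cdot 10^{-5}$
$G{\left(-19 \right)} - S = -19 - \frac{1}{17317} = - \frac{329024}{17317}$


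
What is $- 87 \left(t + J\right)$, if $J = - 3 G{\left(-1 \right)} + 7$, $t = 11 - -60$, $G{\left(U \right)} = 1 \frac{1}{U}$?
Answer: $-7047$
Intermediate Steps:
$G{\left(U \right)} = \frac{1}{U}$
$t = 71$ ($t = 11 + 60 = 71$)
$J = 10$ ($J = - \frac{3}{-1} + 7 = \left(-3\right) \left(-1\right) + 7 = 3 + 7 = 10$)
$- 87 \left(t + J\right) = - 87 \left(71 + 10\right) = \left(-87\right) 81 = -7047$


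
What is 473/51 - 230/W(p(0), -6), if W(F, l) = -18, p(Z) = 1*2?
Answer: 3374/153 ≈ 22.052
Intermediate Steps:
p(Z) = 2
473/51 - 230/W(p(0), -6) = 473/51 - 230/(-18) = 473*(1/51) - 230*(-1/18) = 473/51 + 115/9 = 3374/153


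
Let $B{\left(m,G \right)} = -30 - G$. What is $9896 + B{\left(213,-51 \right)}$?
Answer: $9917$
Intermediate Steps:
$9896 + B{\left(213,-51 \right)} = 9896 - -21 = 9896 + \left(-30 + 51\right) = 9896 + 21 = 9917$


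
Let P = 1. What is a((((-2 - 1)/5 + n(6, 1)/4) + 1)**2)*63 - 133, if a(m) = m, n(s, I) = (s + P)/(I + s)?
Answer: -42553/400 ≈ -106.38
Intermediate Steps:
n(s, I) = (1 + s)/(I + s) (n(s, I) = (s + 1)/(I + s) = (1 + s)/(I + s))
a((((-2 - 1)/5 + n(6, 1)/4) + 1)**2)*63 - 133 = (((-2 - 1)/5 + ((1 + 6)/(1 + 6))/4) + 1)**2*63 - 133 = ((-3*1/5 + (7/7)*(1/4)) + 1)**2*63 - 133 = ((-3/5 + ((1/7)*7)*(1/4)) + 1)**2*63 - 133 = ((-3/5 + 1*(1/4)) + 1)**2*63 - 133 = ((-3/5 + 1/4) + 1)**2*63 - 133 = (-7/20 + 1)**2*63 - 133 = (13/20)**2*63 - 133 = (169/400)*63 - 133 = 10647/400 - 133 = -42553/400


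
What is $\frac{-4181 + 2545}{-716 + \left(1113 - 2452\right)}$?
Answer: $\frac{1636}{2055} \approx 0.79611$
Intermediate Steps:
$\frac{-4181 + 2545}{-716 + \left(1113 - 2452\right)} = - \frac{1636}{-716 - 1339} = - \frac{1636}{-2055} = \left(-1636\right) \left(- \frac{1}{2055}\right) = \frac{1636}{2055}$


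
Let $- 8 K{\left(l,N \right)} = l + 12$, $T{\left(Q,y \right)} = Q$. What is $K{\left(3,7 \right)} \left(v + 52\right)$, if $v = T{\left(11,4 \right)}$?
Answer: $- \frac{945}{8} \approx -118.13$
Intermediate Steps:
$v = 11$
$K{\left(l,N \right)} = - \frac{3}{2} - \frac{l}{8}$ ($K{\left(l,N \right)} = - \frac{l + 12}{8} = - \frac{12 + l}{8} = - \frac{3}{2} - \frac{l}{8}$)
$K{\left(3,7 \right)} \left(v + 52\right) = \left(- \frac{3}{2} - \frac{3}{8}\right) \left(11 + 52\right) = \left(- \frac{3}{2} - \frac{3}{8}\right) 63 = \left(- \frac{15}{8}\right) 63 = - \frac{945}{8}$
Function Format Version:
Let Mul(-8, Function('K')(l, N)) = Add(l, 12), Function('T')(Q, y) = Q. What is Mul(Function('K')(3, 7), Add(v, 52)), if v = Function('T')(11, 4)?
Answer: Rational(-945, 8) ≈ -118.13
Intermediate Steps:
v = 11
Function('K')(l, N) = Add(Rational(-3, 2), Mul(Rational(-1, 8), l)) (Function('K')(l, N) = Mul(Rational(-1, 8), Add(l, 12)) = Mul(Rational(-1, 8), Add(12, l)) = Add(Rational(-3, 2), Mul(Rational(-1, 8), l)))
Mul(Function('K')(3, 7), Add(v, 52)) = Mul(Add(Rational(-3, 2), Mul(Rational(-1, 8), 3)), Add(11, 52)) = Mul(Add(Rational(-3, 2), Rational(-3, 8)), 63) = Mul(Rational(-15, 8), 63) = Rational(-945, 8)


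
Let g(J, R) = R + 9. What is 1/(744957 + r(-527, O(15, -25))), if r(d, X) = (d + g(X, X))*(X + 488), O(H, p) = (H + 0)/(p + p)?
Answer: 100/49218209 ≈ 2.0318e-6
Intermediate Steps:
g(J, R) = 9 + R
O(H, p) = H/(2*p) (O(H, p) = H/((2*p)) = H*(1/(2*p)) = H/(2*p))
r(d, X) = (488 + X)*(9 + X + d) (r(d, X) = (d + (9 + X))*(X + 488) = (9 + X + d)*(488 + X) = (488 + X)*(9 + X + d))
1/(744957 + r(-527, O(15, -25))) = 1/(744957 + (4392 + ((½)*15/(-25))² + 488*(-527) + 497*((½)*15/(-25)) + ((½)*15/(-25))*(-527))) = 1/(744957 + (4392 + ((½)*15*(-1/25))² - 257176 + 497*((½)*15*(-1/25)) + ((½)*15*(-1/25))*(-527))) = 1/(744957 + (4392 + (-3/10)² - 257176 + 497*(-3/10) - 3/10*(-527))) = 1/(744957 + (4392 + 9/100 - 257176 - 1491/10 + 1581/10)) = 1/(744957 - 25277491/100) = 1/(49218209/100) = 100/49218209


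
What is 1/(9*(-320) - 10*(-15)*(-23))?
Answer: -1/6330 ≈ -0.00015798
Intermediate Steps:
1/(9*(-320) - 10*(-15)*(-23)) = 1/(-2880 + 150*(-23)) = 1/(-2880 - 3450) = 1/(-6330) = -1/6330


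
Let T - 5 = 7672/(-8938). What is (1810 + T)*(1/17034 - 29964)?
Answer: -4138071377228225/76124946 ≈ -5.4359e+7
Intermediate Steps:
T = 18509/4469 (T = 5 + 7672/(-8938) = 5 + 7672*(-1/8938) = 5 - 3836/4469 = 18509/4469 ≈ 4.1416)
(1810 + T)*(1/17034 - 29964) = (1810 + 18509/4469)*(1/17034 - 29964) = 8107399*(1/17034 - 29964)/4469 = (8107399/4469)*(-510406775/17034) = -4138071377228225/76124946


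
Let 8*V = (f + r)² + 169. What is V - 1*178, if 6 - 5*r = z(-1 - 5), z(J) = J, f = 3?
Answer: -15323/100 ≈ -153.23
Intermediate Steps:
r = 12/5 (r = 6/5 - (-1 - 5)/5 = 6/5 - ⅕*(-6) = 6/5 + 6/5 = 12/5 ≈ 2.4000)
V = 2477/100 (V = ((3 + 12/5)² + 169)/8 = ((27/5)² + 169)/8 = (729/25 + 169)/8 = (⅛)*(4954/25) = 2477/100 ≈ 24.770)
V - 1*178 = 2477/100 - 1*178 = 2477/100 - 178 = -15323/100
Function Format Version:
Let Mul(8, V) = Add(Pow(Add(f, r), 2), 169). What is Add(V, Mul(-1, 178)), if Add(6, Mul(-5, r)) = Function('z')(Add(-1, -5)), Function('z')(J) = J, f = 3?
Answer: Rational(-15323, 100) ≈ -153.23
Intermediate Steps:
r = Rational(12, 5) (r = Add(Rational(6, 5), Mul(Rational(-1, 5), Add(-1, -5))) = Add(Rational(6, 5), Mul(Rational(-1, 5), -6)) = Add(Rational(6, 5), Rational(6, 5)) = Rational(12, 5) ≈ 2.4000)
V = Rational(2477, 100) (V = Mul(Rational(1, 8), Add(Pow(Add(3, Rational(12, 5)), 2), 169)) = Mul(Rational(1, 8), Add(Pow(Rational(27, 5), 2), 169)) = Mul(Rational(1, 8), Add(Rational(729, 25), 169)) = Mul(Rational(1, 8), Rational(4954, 25)) = Rational(2477, 100) ≈ 24.770)
Add(V, Mul(-1, 178)) = Add(Rational(2477, 100), Mul(-1, 178)) = Add(Rational(2477, 100), -178) = Rational(-15323, 100)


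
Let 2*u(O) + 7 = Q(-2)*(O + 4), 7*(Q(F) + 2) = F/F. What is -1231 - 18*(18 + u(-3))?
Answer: -10327/7 ≈ -1475.3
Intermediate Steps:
Q(F) = -13/7 (Q(F) = -2 + (F/F)/7 = -2 + (1/7)*1 = -2 + 1/7 = -13/7)
u(O) = -101/14 - 13*O/14 (u(O) = -7/2 + (-13*(O + 4)/7)/2 = -7/2 + (-13*(4 + O)/7)/2 = -7/2 + (-52/7 - 13*O/7)/2 = -7/2 + (-26/7 - 13*O/14) = -101/14 - 13*O/14)
-1231 - 18*(18 + u(-3)) = -1231 - 18*(18 + (-101/14 - 13/14*(-3))) = -1231 - 18*(18 + (-101/14 + 39/14)) = -1231 - 18*(18 - 31/7) = -1231 - 18*95/7 = -1231 - 1710/7 = -10327/7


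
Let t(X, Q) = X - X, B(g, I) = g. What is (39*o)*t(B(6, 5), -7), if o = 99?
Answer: 0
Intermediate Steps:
t(X, Q) = 0
(39*o)*t(B(6, 5), -7) = (39*99)*0 = 3861*0 = 0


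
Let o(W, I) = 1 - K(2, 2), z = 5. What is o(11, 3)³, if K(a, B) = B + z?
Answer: -216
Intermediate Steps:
K(a, B) = 5 + B (K(a, B) = B + 5 = 5 + B)
o(W, I) = -6 (o(W, I) = 1 - (5 + 2) = 1 - 1*7 = 1 - 7 = -6)
o(11, 3)³ = (-6)³ = -216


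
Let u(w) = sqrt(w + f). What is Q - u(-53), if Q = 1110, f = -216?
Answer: 1110 - I*sqrt(269) ≈ 1110.0 - 16.401*I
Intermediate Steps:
u(w) = sqrt(-216 + w) (u(w) = sqrt(w - 216) = sqrt(-216 + w))
Q - u(-53) = 1110 - sqrt(-216 - 53) = 1110 - sqrt(-269) = 1110 - I*sqrt(269)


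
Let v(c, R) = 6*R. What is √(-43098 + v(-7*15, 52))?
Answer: 3*I*√4754 ≈ 206.85*I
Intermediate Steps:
√(-43098 + v(-7*15, 52)) = √(-43098 + 6*52) = √(-43098 + 312) = √(-42786) = 3*I*√4754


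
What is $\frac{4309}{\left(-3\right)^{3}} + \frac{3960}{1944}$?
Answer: $- \frac{1418}{9} \approx -157.56$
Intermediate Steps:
$\frac{4309}{\left(-3\right)^{3}} + \frac{3960}{1944} = \frac{4309}{-27} + 3960 \cdot \frac{1}{1944} = 4309 \left(- \frac{1}{27}\right) + \frac{55}{27} = - \frac{4309}{27} + \frac{55}{27} = - \frac{1418}{9}$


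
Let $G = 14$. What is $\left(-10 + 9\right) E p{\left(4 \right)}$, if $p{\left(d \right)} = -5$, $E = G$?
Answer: $70$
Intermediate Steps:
$E = 14$
$\left(-10 + 9\right) E p{\left(4 \right)} = \left(-10 + 9\right) 14 \left(-5\right) = \left(-1\right) 14 \left(-5\right) = \left(-14\right) \left(-5\right) = 70$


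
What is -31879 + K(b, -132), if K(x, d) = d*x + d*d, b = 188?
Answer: -39271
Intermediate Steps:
K(x, d) = d² + d*x (K(x, d) = d*x + d² = d² + d*x)
-31879 + K(b, -132) = -31879 - 132*(-132 + 188) = -31879 - 132*56 = -31879 - 7392 = -39271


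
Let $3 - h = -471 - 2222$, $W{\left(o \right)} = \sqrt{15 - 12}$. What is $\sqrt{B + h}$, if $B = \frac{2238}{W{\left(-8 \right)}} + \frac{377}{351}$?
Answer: $\frac{\sqrt{218463 + 60426 \sqrt{3}}}{9} \approx 63.16$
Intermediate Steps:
$W{\left(o \right)} = \sqrt{3}$
$h = 2696$ ($h = 3 - \left(-471 - 2222\right) = 3 - -2693 = 3 + 2693 = 2696$)
$B = \frac{29}{27} + 746 \sqrt{3}$ ($B = \frac{2238}{\sqrt{3}} + \frac{377}{351} = 2238 \frac{\sqrt{3}}{3} + 377 \cdot \frac{1}{351} = 746 \sqrt{3} + \frac{29}{27} = \frac{29}{27} + 746 \sqrt{3} \approx 1293.2$)
$\sqrt{B + h} = \sqrt{\left(\frac{29}{27} + 746 \sqrt{3}\right) + 2696} = \sqrt{\frac{72821}{27} + 746 \sqrt{3}}$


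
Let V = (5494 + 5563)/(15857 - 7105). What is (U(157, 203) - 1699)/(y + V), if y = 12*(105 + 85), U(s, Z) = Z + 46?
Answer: -12690400/19965617 ≈ -0.63561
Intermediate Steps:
U(s, Z) = 46 + Z
y = 2280 (y = 12*190 = 2280)
V = 11057/8752 ≈ 1.2634
(U(157, 203) - 1699)/(y + V) = ((46 + 203) - 1699)/(2280 + 11057/8752) = (249 - 1699)/(19965617/8752) = -1450*8752/19965617 = -12690400/19965617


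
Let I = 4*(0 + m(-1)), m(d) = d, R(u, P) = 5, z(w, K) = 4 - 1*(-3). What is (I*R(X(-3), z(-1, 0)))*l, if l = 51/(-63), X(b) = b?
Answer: 340/21 ≈ 16.190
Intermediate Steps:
z(w, K) = 7 (z(w, K) = 4 + 3 = 7)
l = -17/21 (l = 51*(-1/63) = -17/21 ≈ -0.80952)
I = -4 (I = 4*(0 - 1) = 4*(-1) = -4)
(I*R(X(-3), z(-1, 0)))*l = -4*5*(-17/21) = -20*(-17/21) = 340/21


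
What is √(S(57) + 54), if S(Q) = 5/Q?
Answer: √175731/57 ≈ 7.3544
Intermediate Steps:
√(S(57) + 54) = √(5/57 + 54) = √(3083/57) = √175731/57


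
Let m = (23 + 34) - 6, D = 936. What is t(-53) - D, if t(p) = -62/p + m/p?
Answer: -49597/53 ≈ -935.79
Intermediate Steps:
m = 51 (m = 57 - 6 = 51)
t(p) = -11/p (t(p) = -62/p + 51/p = -11/p)
t(-53) - D = -11/(-53) - 1*936 = -11*(-1/53) - 936 = 11/53 - 936 = -49597/53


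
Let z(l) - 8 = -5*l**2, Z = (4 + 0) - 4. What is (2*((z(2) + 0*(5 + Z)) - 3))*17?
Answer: -510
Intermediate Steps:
Z = 0 (Z = 4 - 4 = 0)
z(l) = 8 - 5*l**2
(2*((z(2) + 0*(5 + Z)) - 3))*17 = (2*(((8 - 5*2**2) + 0*(5 + 0)) - 3))*17 = (2*(((8 - 5*4) + 0*5) - 3))*17 = (2*(((8 - 20) + 0) - 3))*17 = (2*((-12 + 0) - 3))*17 = (2*(-12 - 3))*17 = (2*(-15))*17 = -30*17 = -510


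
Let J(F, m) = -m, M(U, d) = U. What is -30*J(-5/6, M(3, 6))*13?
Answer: 1170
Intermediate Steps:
-30*J(-5/6, M(3, 6))*13 = -(-30)*3*13 = -30*(-3)*13 = 90*13 = 1170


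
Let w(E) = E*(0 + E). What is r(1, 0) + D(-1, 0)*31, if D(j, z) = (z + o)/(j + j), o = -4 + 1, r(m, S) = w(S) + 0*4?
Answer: 93/2 ≈ 46.500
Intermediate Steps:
w(E) = E² (w(E) = E*E = E²)
r(m, S) = S² (r(m, S) = S² + 0*4 = S² + 0 = S²)
o = -3
D(j, z) = (-3 + z)/(2*j) (D(j, z) = (z - 3)/(j + j) = (-3 + z)/((2*j)) = (-3 + z)*(1/(2*j)) = (-3 + z)/(2*j))
r(1, 0) + D(-1, 0)*31 = 0² + ((½)*(-3 + 0)/(-1))*31 = 0 + ((½)*(-1)*(-3))*31 = 0 + (3/2)*31 = 0 + 93/2 = 93/2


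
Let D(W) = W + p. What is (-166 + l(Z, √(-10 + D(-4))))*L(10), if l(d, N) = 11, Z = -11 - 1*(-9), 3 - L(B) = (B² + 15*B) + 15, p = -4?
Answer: 40610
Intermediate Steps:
L(B) = -12 - B² - 15*B (L(B) = 3 - ((B² + 15*B) + 15) = 3 - (15 + B² + 15*B) = 3 + (-15 - B² - 15*B) = -12 - B² - 15*B)
Z = -2 (Z = -11 + 9 = -2)
D(W) = -4 + W (D(W) = W - 4 = -4 + W)
(-166 + l(Z, √(-10 + D(-4))))*L(10) = (-166 + 11)*(-12 - 1*10² - 15*10) = -155*(-12 - 1*100 - 150) = -155*(-12 - 100 - 150) = -155*(-262) = 40610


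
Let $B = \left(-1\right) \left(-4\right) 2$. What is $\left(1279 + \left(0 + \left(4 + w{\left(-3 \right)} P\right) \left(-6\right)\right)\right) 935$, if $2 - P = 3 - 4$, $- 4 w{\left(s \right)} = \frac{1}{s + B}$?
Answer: $\frac{2348533}{2} \approx 1.1743 \cdot 10^{6}$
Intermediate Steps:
$B = 8$ ($B = 4 \cdot 2 = 8$)
$w{\left(s \right)} = - \frac{1}{4 \left(8 + s\right)}$ ($w{\left(s \right)} = - \frac{1}{4 \left(s + 8\right)} = - \frac{1}{4 \left(8 + s\right)}$)
$P = 3$ ($P = 2 - \left(3 - 4\right) = 2 - -1 = 2 + 1 = 3$)
$\left(1279 + \left(0 + \left(4 + w{\left(-3 \right)} P\right) \left(-6\right)\right)\right) 935 = \left(1279 + \left(0 + \left(4 + - \frac{1}{32 + 4 \left(-3\right)} 3\right) \left(-6\right)\right)\right) 935 = \left(1279 + \left(0 + \left(4 + - \frac{1}{32 - 12} \cdot 3\right) \left(-6\right)\right)\right) 935 = \left(1279 + \left(0 + \left(4 + - \frac{1}{20} \cdot 3\right) \left(-6\right)\right)\right) 935 = \left(1279 + \left(0 + \left(4 + \left(-1\right) \frac{1}{20} \cdot 3\right) \left(-6\right)\right)\right) 935 = \left(1279 + \left(0 + \left(4 - \frac{3}{20}\right) \left(-6\right)\right)\right) 935 = \left(1279 + \left(0 + \frac{77}{20} \left(-6\right)\right)\right) 935 = \left(1279 + \left(0 - \frac{231}{10}\right)\right) 935 = \left(1279 - \frac{231}{10}\right) 935 = \frac{12559}{10} \cdot 935 = \frac{2348533}{2}$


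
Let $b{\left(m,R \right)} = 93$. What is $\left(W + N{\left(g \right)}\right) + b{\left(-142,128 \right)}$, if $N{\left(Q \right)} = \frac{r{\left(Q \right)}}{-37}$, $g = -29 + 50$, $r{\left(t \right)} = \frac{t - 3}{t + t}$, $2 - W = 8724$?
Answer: $- \frac{2234914}{259} \approx -8629.0$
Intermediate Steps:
$W = -8722$ ($W = 2 - 8724 = -8722$)
$r{\left(t \right)} = \frac{-3 + t}{2 t}$
$g = 21$
$N{\left(Q \right)} = - \frac{-3 + Q}{74 Q}$ ($N{\left(Q \right)} = \frac{\frac{1}{2} \frac{1}{Q} \left(-3 + Q\right)}{-37} = \frac{-3 + Q}{2 Q} \left(- \frac{1}{37}\right) = - \frac{-3 + Q}{74 Q}$)
$\left(W + N{\left(g \right)}\right) + b{\left(-142,128 \right)} = \left(-8722 + \frac{3 - 21}{74 \cdot 21}\right) + 93 = \left(-8722 + \frac{1}{74} \cdot \frac{1}{21} \left(3 - 21\right)\right) + 93 = \left(-8722 + \frac{1}{74} \cdot \frac{1}{21} \left(-18\right)\right) + 93 = \left(-8722 - \frac{3}{259}\right) + 93 = - \frac{2259001}{259} + 93 = - \frac{2234914}{259}$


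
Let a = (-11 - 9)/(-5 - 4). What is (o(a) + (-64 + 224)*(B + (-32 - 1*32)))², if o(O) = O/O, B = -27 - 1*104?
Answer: 973377601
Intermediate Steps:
a = 20/9 (a = -20/(-9) = -20*(-⅑) = 20/9 ≈ 2.2222)
B = -131 (B = -27 - 104 = -131)
o(O) = 1
(o(a) + (-64 + 224)*(B + (-32 - 1*32)))² = (1 + (-64 + 224)*(-131 + (-32 - 1*32)))² = (1 + 160*(-131 + (-32 - 32)))² = (1 + 160*(-131 - 64))² = (1 + 160*(-195))² = (1 - 31200)² = (-31199)² = 973377601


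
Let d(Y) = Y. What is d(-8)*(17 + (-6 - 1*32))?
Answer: 168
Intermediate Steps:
d(-8)*(17 + (-6 - 1*32)) = -8*(17 + (-6 - 1*32)) = -8*(17 + (-6 - 32)) = -8*(17 - 38) = -8*(-21) = 168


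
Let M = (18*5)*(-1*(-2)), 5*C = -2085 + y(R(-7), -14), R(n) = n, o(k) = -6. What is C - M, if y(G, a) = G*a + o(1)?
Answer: -2893/5 ≈ -578.60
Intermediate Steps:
y(G, a) = -6 + G*a (y(G, a) = G*a - 6 = -6 + G*a)
C = -1993/5 (C = (-2085 + (-6 - 7*(-14)))/5 = (-2085 + (-6 + 98))/5 = (-2085 + 92)/5 = (1/5)*(-1993) = -1993/5 ≈ -398.60)
M = 180 (M = 90*2 = 180)
C - M = -1993/5 - 1*180 = -1993/5 - 180 = -2893/5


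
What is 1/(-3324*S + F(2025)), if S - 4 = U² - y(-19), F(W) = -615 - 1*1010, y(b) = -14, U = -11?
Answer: -1/463661 ≈ -2.1567e-6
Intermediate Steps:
F(W) = -1625 (F(W) = -615 - 1010 = -1625)
S = 139 (S = 4 + ((-11)² - 1*(-14)) = 4 + (121 + 14) = 4 + 135 = 139)
1/(-3324*S + F(2025)) = 1/(-3324*139 - 1625) = 1/(-462036 - 1625) = 1/(-463661) = -1/463661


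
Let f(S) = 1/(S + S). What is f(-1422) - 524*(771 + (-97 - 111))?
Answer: -839014129/2844 ≈ -2.9501e+5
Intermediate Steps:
f(S) = 1/(2*S)
f(-1422) - 524*(771 + (-97 - 111)) = (1/2)/(-1422) - 524*(771 + (-97 - 111)) = (1/2)*(-1/1422) - 524*(771 - 208) = -1/2844 - 524*563 = -1/2844 - 295012 = -839014129/2844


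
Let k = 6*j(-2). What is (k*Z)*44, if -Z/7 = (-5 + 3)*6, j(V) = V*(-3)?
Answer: 133056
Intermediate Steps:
j(V) = -3*V
k = 36 (k = 6*(-3*(-2)) = 6*6 = 36)
Z = 84 (Z = -7*(-5 + 3)*6 = -(-14)*6 = -7*(-12) = 84)
(k*Z)*44 = (36*84)*44 = 3024*44 = 133056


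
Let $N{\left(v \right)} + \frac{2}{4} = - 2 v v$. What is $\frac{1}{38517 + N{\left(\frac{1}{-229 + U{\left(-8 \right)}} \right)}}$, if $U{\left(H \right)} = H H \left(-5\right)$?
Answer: $\frac{602802}{23217823229} \approx 2.5963 \cdot 10^{-5}$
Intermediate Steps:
$U{\left(H \right)} = - 5 H^{2}$ ($U{\left(H \right)} = H^{2} \left(-5\right) = - 5 H^{2}$)
$N{\left(v \right)} = - \frac{1}{2} - 2 v^{2}$ ($N{\left(v \right)} = - \frac{1}{2} + - 2 v v = - \frac{1}{2} - 2 v^{2}$)
$\frac{1}{38517 + N{\left(\frac{1}{-229 + U{\left(-8 \right)}} \right)}} = \frac{1}{38517 - \left(\frac{1}{2} + 2 \left(\frac{1}{-229 - 5 \left(-8\right)^{2}}\right)^{2}\right)} = \frac{1}{38517 - \left(\frac{1}{2} + 2 \left(\frac{1}{-229 - 320}\right)^{2}\right)} = \frac{1}{38517 - \left(\frac{1}{2} + 2 \left(\frac{1}{-549}\right)^{2}\right)} = \frac{1}{38517 - \left(\frac{1}{2} + 2 \left(- \frac{1}{549}\right)^{2}\right)} = \frac{1}{38517 - \frac{301405}{602802}} = \frac{1}{\frac{23217823229}{602802}} = \frac{602802}{23217823229}$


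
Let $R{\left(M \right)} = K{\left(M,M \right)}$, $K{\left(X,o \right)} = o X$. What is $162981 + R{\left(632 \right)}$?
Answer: $562405$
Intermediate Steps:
$K{\left(X,o \right)} = X o$
$R{\left(M \right)} = M^{2}$ ($R{\left(M \right)} = M M = M^{2}$)
$162981 + R{\left(632 \right)} = 162981 + 632^{2} = 162981 + 399424 = 562405$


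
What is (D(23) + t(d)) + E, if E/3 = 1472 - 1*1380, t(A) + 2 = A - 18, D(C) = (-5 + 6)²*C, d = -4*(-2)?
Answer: 287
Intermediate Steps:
d = 8
D(C) = C (D(C) = 1²*C = 1*C = C)
t(A) = -20 + A (t(A) = -2 + (A - 18) = -2 + (-18 + A) = -20 + A)
E = 276 (E = 3*(1472 - 1*1380) = 3*(1472 - 1380) = 3*92 = 276)
(D(23) + t(d)) + E = (23 + (-20 + 8)) + 276 = (23 - 12) + 276 = 11 + 276 = 287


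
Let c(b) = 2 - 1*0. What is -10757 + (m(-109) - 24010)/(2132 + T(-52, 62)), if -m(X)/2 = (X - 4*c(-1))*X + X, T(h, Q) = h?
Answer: -11211929/1040 ≈ -10781.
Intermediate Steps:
c(b) = 2 (c(b) = 2 + 0 = 2)
m(X) = -2*X - 2*X*(-8 + X) (m(X) = -2*((X - 4*2)*X + X) = -2*((X - 8)*X + X) = -2*((-8 + X)*X + X) = -2*(X*(-8 + X) + X) = -2*(X + X*(-8 + X)) = -2*X - 2*X*(-8 + X))
-10757 + (m(-109) - 24010)/(2132 + T(-52, 62)) = -10757 + (2*(-109)*(7 - 1*(-109)) - 24010)/(2132 - 52) = -10757 + (2*(-109)*(7 + 109) - 24010)/2080 = -10757 + (2*(-109)*116 - 24010)*(1/2080) = -10757 + (-25288 - 24010)*(1/2080) = -10757 - 49298*1/2080 = -10757 - 24649/1040 = -11211929/1040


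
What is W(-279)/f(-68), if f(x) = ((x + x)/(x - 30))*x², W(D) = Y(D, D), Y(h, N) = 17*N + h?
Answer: -123039/157216 ≈ -0.78261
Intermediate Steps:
Y(h, N) = h + 17*N
W(D) = 18*D (W(D) = D + 17*D = 18*D)
f(x) = 2*x³/(-30 + x) (f(x) = ((2*x)/(-30 + x))*x² = (2*x/(-30 + x))*x² = 2*x³/(-30 + x))
W(-279)/f(-68) = (18*(-279))/((2*(-68)³/(-30 - 68))) = -5022/(2*(-314432)/(-98)) = -5022/(2*(-314432)*(-1/98)) = -5022/314432/49 = -5022*49/314432 = -123039/157216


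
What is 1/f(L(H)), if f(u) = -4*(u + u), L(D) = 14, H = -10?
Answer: -1/112 ≈ -0.0089286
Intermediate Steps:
f(u) = -8*u
1/f(L(H)) = 1/(-8*14) = 1/(-112) = -1/112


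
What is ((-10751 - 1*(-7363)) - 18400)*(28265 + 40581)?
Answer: -1500016648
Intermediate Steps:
((-10751 - 1*(-7363)) - 18400)*(28265 + 40581) = ((-10751 + 7363) - 18400)*68846 = (-3388 - 18400)*68846 = -21788*68846 = -1500016648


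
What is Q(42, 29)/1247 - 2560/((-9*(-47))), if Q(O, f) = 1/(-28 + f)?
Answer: -3191897/527481 ≈ -6.0512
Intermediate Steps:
Q(42, 29)/1247 - 2560/((-9*(-47))) = 1/((-28 + 29)*1247) - 2560/((-9*(-47))) = (1/1247)/1 - 2560/423 = 1*(1/1247) - 2560*1/423 = 1/1247 - 2560/423 = -3191897/527481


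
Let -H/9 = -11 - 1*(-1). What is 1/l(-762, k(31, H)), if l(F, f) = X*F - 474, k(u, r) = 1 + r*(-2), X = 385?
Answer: -1/293844 ≈ -3.4032e-6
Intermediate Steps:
H = 90 (H = -9*(-11 - 1*(-1)) = -9*(-11 + 1) = -9*(-10) = 90)
k(u, r) = 1 - 2*r
l(F, f) = -474 + 385*F (l(F, f) = 385*F - 474 = -474 + 385*F)
1/l(-762, k(31, H)) = 1/(-474 + 385*(-762)) = 1/(-474 - 293370) = 1/(-293844) = -1/293844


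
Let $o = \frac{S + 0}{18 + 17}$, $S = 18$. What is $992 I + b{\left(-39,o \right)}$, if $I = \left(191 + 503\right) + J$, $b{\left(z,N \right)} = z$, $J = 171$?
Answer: $858041$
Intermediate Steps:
$o = \frac{18}{35}$ ($o = \frac{18 + 0}{18 + 17} = \frac{18}{35} \approx 0.51429$)
$I = 865$ ($I = \left(191 + 503\right) + 171 = 694 + 171 = 865$)
$992 I + b{\left(-39,o \right)} = 992 \cdot 865 - 39 = 858080 - 39 = 858041$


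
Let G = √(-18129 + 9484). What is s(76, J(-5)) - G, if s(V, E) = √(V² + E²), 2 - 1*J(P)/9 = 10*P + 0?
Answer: 20*√562 - I*√8645 ≈ 474.13 - 92.979*I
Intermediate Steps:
J(P) = 18 - 90*P (J(P) = 18 - 9*(10*P + 0) = 18 - 90*P)
s(V, E) = √(E² + V²)
G = I*√8645 (G = √(-8645) = I*√8645 ≈ 92.979*I)
s(76, J(-5)) - G = √((18 - 90*(-5))² + 76²) - I*√8645 = √((18 + 450)² + 5776) - I*√8645 = √(468² + 5776) - I*√8645 = √(219024 + 5776) - I*√8645 = √224800 - I*√8645 = 20*√562 - I*√8645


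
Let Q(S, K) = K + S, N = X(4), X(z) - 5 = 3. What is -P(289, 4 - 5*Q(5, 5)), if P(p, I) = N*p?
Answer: -2312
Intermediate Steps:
X(z) = 8 (X(z) = 5 + 3 = 8)
N = 8
P(p, I) = 8*p
-P(289, 4 - 5*Q(5, 5)) = -8*289 = -1*2312 = -2312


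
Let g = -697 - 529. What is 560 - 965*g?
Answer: 1183650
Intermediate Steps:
g = -1226
560 - 965*g = 560 - 965*(-1226) = 560 + 1183090 = 1183650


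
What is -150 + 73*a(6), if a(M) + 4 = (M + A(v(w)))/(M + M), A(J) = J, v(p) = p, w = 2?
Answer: -1180/3 ≈ -393.33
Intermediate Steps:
a(M) = -4 + (2 + M)/(2*M) (a(M) = -4 + (M + 2)/(M + M) = -4 + (2 + M)/((2*M)) = -4 + (2 + M)*(1/(2*M)) = -4 + (2 + M)/(2*M))
-150 + 73*a(6) = -150 + 73*(-7/2 + 1/6) = -150 + 73*(-7/2 + ⅙) = -150 + 73*(-10/3) = -150 - 730/3 = -1180/3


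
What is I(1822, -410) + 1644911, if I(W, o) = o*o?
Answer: 1813011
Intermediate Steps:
I(W, o) = o²
I(1822, -410) + 1644911 = (-410)² + 1644911 = 168100 + 1644911 = 1813011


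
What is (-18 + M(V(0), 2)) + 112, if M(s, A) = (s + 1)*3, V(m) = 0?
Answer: 97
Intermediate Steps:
M(s, A) = 3 + 3*s (M(s, A) = (1 + s)*3 = 3 + 3*s)
(-18 + M(V(0), 2)) + 112 = (-18 + (3 + 3*0)) + 112 = (-18 + (3 + 0)) + 112 = (-18 + 3) + 112 = -15 + 112 = 97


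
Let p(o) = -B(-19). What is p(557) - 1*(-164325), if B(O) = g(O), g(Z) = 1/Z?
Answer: 3122176/19 ≈ 1.6433e+5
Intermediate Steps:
B(O) = 1/O
p(o) = 1/19 (p(o) = -1/(-19) = -1*(-1/19) = 1/19)
p(557) - 1*(-164325) = 1/19 - 1*(-164325) = 1/19 + 164325 = 3122176/19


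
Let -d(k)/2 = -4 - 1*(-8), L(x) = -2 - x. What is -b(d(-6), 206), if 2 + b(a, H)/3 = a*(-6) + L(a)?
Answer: -156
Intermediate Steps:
d(k) = -8 (d(k) = -2*(-4 - 1*(-8)) = -2*(-4 + 8) = -2*4 = -8)
b(a, H) = -12 - 21*a (b(a, H) = -6 + 3*(a*(-6) + (-2 - a)) = -6 + 3*(-6*a + (-2 - a)) = -6 + 3*(-2 - 7*a) = -6 + (-6 - 21*a) = -12 - 21*a)
-b(d(-6), 206) = -(-12 - 21*(-8)) = -(-12 + 168) = -1*156 = -156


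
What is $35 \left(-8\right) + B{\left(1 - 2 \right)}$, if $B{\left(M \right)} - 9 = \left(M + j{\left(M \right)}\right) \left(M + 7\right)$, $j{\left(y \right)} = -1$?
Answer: $-283$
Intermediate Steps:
$B{\left(M \right)} = 9 + \left(-1 + M\right) \left(7 + M\right)$ ($B{\left(M \right)} = 9 + \left(M - 1\right) \left(M + 7\right) = 9 + \left(-1 + M\right) \left(7 + M\right)$)
$35 \left(-8\right) + B{\left(1 - 2 \right)} = 35 \left(-8\right) + \left(2 + \left(1 - 2\right)^{2} + 6 \left(1 - 2\right)\right) = -280 + \left(2 + \left(-1\right)^{2} + 6 \left(-1\right)\right) = -280 + \left(2 + 1 - 6\right) = -280 - 3 = -283$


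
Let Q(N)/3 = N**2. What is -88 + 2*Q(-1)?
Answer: -82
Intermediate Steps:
Q(N) = 3*N**2
-88 + 2*Q(-1) = -88 + 2*(3*(-1)**2) = -88 + 2*(3*1) = -88 + 2*3 = -88 + 6 = -82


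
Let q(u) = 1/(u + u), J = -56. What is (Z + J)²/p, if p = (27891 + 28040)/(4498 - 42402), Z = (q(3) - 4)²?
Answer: -5238259361/4530411 ≈ -1156.2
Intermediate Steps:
q(u) = 1/(2*u)
Z = 529/36 (Z = ((½)/3 - 4)² = ((½)*(⅓) - 4)² = (⅙ - 4)² = (-23/6)² = 529/36 ≈ 14.694)
p = -55931/37904 (p = 55931/(-37904) = 55931*(-1/37904) = -55931/37904 ≈ -1.4756)
(Z + J)²/p = (529/36 - 56)²/(-55931/37904) = (-1487/36)²*(-37904/55931) = (2211169/1296)*(-37904/55931) = -5238259361/4530411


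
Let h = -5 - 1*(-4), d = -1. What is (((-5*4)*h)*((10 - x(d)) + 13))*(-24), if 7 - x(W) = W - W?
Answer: -7680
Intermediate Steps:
x(W) = 7 (x(W) = 7 - (W - W) = 7 - 1*0 = 7 + 0 = 7)
h = -1 (h = -5 + 4 = -1)
(((-5*4)*h)*((10 - x(d)) + 13))*(-24) = ((-5*4*(-1))*((10 - 1*7) + 13))*(-24) = ((-20*(-1))*((10 - 7) + 13))*(-24) = (20*(3 + 13))*(-24) = (20*16)*(-24) = 320*(-24) = -7680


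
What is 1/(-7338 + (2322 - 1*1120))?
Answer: -1/6136 ≈ -0.00016297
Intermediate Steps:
1/(-7338 + (2322 - 1*1120)) = 1/(-7338 + (2322 - 1120)) = 1/(-7338 + 1202) = 1/(-6136) = -1/6136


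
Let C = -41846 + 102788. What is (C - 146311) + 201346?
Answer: 115977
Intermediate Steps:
C = 60942
(C - 146311) + 201346 = (60942 - 146311) + 201346 = -85369 + 201346 = 115977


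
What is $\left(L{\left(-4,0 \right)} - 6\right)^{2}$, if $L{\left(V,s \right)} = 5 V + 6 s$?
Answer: $676$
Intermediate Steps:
$\left(L{\left(-4,0 \right)} - 6\right)^{2} = \left(\left(5 \left(-4\right) + 6 \cdot 0\right) - 6\right)^{2} = \left(\left(-20 + 0\right) - 6\right)^{2} = \left(-20 - 6\right)^{2} = \left(-26\right)^{2} = 676$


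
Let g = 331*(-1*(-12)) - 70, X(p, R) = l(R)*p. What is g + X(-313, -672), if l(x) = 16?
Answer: -1106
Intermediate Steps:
X(p, R) = 16*p
g = 3902 (g = 331*12 - 70 = 3972 - 70 = 3902)
g + X(-313, -672) = 3902 + 16*(-313) = 3902 - 5008 = -1106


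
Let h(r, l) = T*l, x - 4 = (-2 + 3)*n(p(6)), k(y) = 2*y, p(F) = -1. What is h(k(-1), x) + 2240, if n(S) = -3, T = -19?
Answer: 2221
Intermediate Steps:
x = 1 (x = 4 + (-2 + 3)*(-3) = 4 + 1*(-3) = 4 - 3 = 1)
h(r, l) = -19*l
h(k(-1), x) + 2240 = -19*1 + 2240 = -19 + 2240 = 2221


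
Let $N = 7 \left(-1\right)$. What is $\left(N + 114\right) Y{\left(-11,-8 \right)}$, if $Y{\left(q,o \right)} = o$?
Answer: $-856$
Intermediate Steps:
$N = -7$
$\left(N + 114\right) Y{\left(-11,-8 \right)} = \left(-7 + 114\right) \left(-8\right) = 107 \left(-8\right) = -856$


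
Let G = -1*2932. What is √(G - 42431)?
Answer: I*√45363 ≈ 212.99*I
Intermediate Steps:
G = -2932
√(G - 42431) = √(-2932 - 42431) = √(-45363) = I*√45363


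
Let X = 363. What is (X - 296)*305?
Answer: 20435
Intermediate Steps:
(X - 296)*305 = (363 - 296)*305 = 67*305 = 20435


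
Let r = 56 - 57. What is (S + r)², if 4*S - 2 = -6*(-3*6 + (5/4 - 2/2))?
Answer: 43681/64 ≈ 682.52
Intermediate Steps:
r = -1
S = 217/8 (S = ½ + (-6*(-3*6 + (5/4 - 2/2)))/4 = ½ + (-6*(-18 + (5*(¼) - 2*½)))/4 = ½ + (-6*(-18 + (5/4 - 1)))/4 = ½ + (-6*(-18 + ¼))/4 = ½ + (-6*(-71/4))/4 = ½ + (¼)*(213/2) = ½ + 213/8 = 217/8 ≈ 27.125)
(S + r)² = (217/8 - 1)² = (209/8)² = 43681/64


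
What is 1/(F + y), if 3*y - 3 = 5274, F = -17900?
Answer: -1/16141 ≈ -6.1954e-5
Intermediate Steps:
y = 1759 (y = 1 + (⅓)*5274 = 1 + 1758 = 1759)
1/(F + y) = 1/(-17900 + 1759) = 1/(-16141) = -1/16141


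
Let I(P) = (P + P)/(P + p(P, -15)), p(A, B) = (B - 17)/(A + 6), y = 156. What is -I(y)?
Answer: -6318/3155 ≈ -2.0025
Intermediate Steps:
p(A, B) = (-17 + B)/(6 + A)
I(P) = 2*P/(P - 32/(6 + P)) (I(P) = (P + P)/(P + (-17 - 15)/(6 + P)) = (2*P)/(P - 32/(6 + P)) = 2*P/(P - 32/(6 + P)))
-I(y) = -2*156*(6 + 156)/(-32 + 156*(6 + 156)) = -2*156*162/(-32 + 156*162) = -2*156*162/(-32 + 25272) = -2*156*162/25240 = -1*6318/3155 = -6318/3155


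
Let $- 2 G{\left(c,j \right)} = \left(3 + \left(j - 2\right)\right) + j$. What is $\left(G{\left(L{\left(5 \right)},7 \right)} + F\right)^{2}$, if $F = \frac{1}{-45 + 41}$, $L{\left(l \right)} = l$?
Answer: $\frac{961}{16} \approx 60.063$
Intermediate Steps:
$G{\left(c,j \right)} = - \frac{1}{2} - j$ ($G{\left(c,j \right)} = - \frac{\left(3 + \left(j - 2\right)\right) + j}{2} = - \frac{\left(3 + \left(-2 + j\right)\right) + j}{2} = - \frac{\left(1 + j\right) + j}{2} = - \frac{1 + 2 j}{2} = - \frac{1}{2} - j$)
$F = - \frac{1}{4}$ ($F = \frac{1}{-4} = - \frac{1}{4} \approx -0.25$)
$\left(G{\left(L{\left(5 \right)},7 \right)} + F\right)^{2} = \left(\left(- \frac{1}{2} - 7\right) - \frac{1}{4}\right)^{2} = \left(- \frac{15}{2} - \frac{1}{4}\right)^{2} = \left(- \frac{31}{4}\right)^{2} = \frac{961}{16}$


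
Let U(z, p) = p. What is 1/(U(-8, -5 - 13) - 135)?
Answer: -1/153 ≈ -0.0065359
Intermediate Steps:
1/(U(-8, -5 - 13) - 135) = 1/((-5 - 13) - 135) = 1/(-18 - 135) = 1/(-153) = -1/153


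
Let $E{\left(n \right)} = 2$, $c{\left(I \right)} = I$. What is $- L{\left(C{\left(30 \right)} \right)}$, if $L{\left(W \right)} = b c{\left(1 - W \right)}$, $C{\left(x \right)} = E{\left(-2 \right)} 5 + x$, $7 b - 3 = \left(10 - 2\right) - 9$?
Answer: $\frac{78}{7} \approx 11.143$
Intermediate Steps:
$b = \frac{2}{7}$ ($b = \frac{3}{7} + \frac{\left(10 - 2\right) - 9}{7} = \frac{3}{7} + \frac{8 - 9}{7} = \frac{3}{7} + \frac{1}{7} \left(-1\right) = \frac{3}{7} - \frac{1}{7} = \frac{2}{7} \approx 0.28571$)
$C{\left(x \right)} = 10 + x$ ($C{\left(x \right)} = 2 \cdot 5 + x = 10 + x$)
$L{\left(W \right)} = \frac{2}{7} - \frac{2 W}{7}$ ($L{\left(W \right)} = \frac{2 \left(1 - W\right)}{7} = \frac{2}{7} - \frac{2 W}{7}$)
$- L{\left(C{\left(30 \right)} \right)} = - (\frac{2}{7} - \frac{2 \left(10 + 30\right)}{7}) = - (\frac{2}{7} - \frac{80}{7}) = \left(-1\right) \left(- \frac{78}{7}\right) = \frac{78}{7}$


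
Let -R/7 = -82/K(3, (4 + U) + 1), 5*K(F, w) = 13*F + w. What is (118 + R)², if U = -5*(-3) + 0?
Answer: 96668224/3481 ≈ 27770.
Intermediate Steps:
U = 15 (U = 15 + 0 = 15)
K(F, w) = w/5 + 13*F/5 (K(F, w) = (13*F + w)/5 = (w + 13*F)/5 = w/5 + 13*F/5)
R = 2870/59 (R = -(-574)/(((4 + 15) + 1)/5 + (13/5)*3) = -(-574)/((19 + 1)/5 + 39/5) = -(-574)/((⅕)*20 + 39/5) = -(-574)/(4 + 39/5) = -(-574)/59/5 = -(-574)*5/59 = -7*(-410/59) = 2870/59 ≈ 48.644)
(118 + R)² = (118 + 2870/59)² = (9832/59)² = 96668224/3481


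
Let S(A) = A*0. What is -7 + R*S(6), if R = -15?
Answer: -7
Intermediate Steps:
S(A) = 0
-7 + R*S(6) = -7 - 15*0 = -7 + 0 = -7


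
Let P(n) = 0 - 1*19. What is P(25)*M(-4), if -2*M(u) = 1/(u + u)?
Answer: -19/16 ≈ -1.1875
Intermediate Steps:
P(n) = -19 (P(n) = 0 - 19 = -19)
M(u) = -1/(4*u) (M(u) = -1/(2*(u + u)) = -1/(2*u)/2 = -1/(4*u))
P(25)*M(-4) = -(-19)/(4*(-4)) = -(-19)*(-1)/(4*4) = -19*1/16 = -19/16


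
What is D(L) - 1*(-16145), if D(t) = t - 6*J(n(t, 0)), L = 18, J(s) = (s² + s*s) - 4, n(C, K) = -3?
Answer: 16079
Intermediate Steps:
J(s) = -4 + 2*s² (J(s) = (s² + s²) - 4 = 2*s² - 4 = -4 + 2*s²)
D(t) = -84 + t (D(t) = t - 6*(-4 + 2*(-3)²) = t - 6*(-4 + 2*9) = t - 6*(-4 + 18) = t - 6*14 = t - 84 = -84 + t)
D(L) - 1*(-16145) = (-84 + 18) - 1*(-16145) = -66 + 16145 = 16079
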